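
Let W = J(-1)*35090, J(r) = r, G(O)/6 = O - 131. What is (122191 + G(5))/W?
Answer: -24287/7018 ≈ -3.4607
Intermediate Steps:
G(O) = -786 + 6*O (G(O) = 6*(O - 131) = 6*(-131 + O) = -786 + 6*O)
W = -35090 (W = -1*35090 = -35090)
(122191 + G(5))/W = (122191 + (-786 + 6*5))/(-35090) = (122191 + (-786 + 30))*(-1/35090) = (122191 - 756)*(-1/35090) = 121435*(-1/35090) = -24287/7018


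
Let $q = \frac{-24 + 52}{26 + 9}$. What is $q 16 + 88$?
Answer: $\frac{504}{5} \approx 100.8$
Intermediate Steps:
$q = \frac{4}{5}$ ($q = \frac{28}{35} = 28 \cdot \frac{1}{35} = \frac{4}{5} \approx 0.8$)
$q 16 + 88 = \frac{4}{5} \cdot 16 + 88 = \frac{64}{5} + 88 = \frac{504}{5}$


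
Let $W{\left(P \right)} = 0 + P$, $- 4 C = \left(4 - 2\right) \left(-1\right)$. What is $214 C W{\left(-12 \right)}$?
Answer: $-1284$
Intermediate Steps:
$C = \frac{1}{2}$ ($C = - \frac{\left(4 - 2\right) \left(-1\right)}{4} = - \frac{2 \left(-1\right)}{4} = \left(- \frac{1}{4}\right) \left(-2\right) = \frac{1}{2} \approx 0.5$)
$W{\left(P \right)} = P$
$214 C W{\left(-12 \right)} = 214 \cdot \frac{1}{2} \left(-12\right) = 107 \left(-12\right) = -1284$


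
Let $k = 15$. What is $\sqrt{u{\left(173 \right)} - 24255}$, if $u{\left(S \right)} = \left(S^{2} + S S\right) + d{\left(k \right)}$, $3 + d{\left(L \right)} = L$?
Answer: $\sqrt{35615} \approx 188.72$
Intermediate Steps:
$d{\left(L \right)} = -3 + L$
$u{\left(S \right)} = 12 + 2 S^{2}$ ($u{\left(S \right)} = \left(S^{2} + S S\right) + \left(-3 + 15\right) = \left(S^{2} + S^{2}\right) + 12 = 2 S^{2} + 12 = 12 + 2 S^{2}$)
$\sqrt{u{\left(173 \right)} - 24255} = \sqrt{\left(12 + 2 \cdot 173^{2}\right) - 24255} = \sqrt{\left(12 + 2 \cdot 29929\right) - 24255} = \sqrt{\left(12 + 59858\right) - 24255} = \sqrt{59870 - 24255} = \sqrt{35615}$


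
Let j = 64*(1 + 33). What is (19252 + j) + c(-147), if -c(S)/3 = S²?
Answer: -43399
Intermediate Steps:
j = 2176 (j = 64*34 = 2176)
c(S) = -3*S²
(19252 + j) + c(-147) = (19252 + 2176) - 3*(-147)² = 21428 - 3*21609 = 21428 - 64827 = -43399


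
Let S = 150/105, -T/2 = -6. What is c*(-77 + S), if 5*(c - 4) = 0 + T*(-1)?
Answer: -4232/35 ≈ -120.91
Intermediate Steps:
T = 12 (T = -2*(-6) = 12)
c = 8/5 (c = 4 + (0 + 12*(-1))/5 = 4 + (0 - 12)/5 = 4 + (1/5)*(-12) = 4 - 12/5 = 8/5 ≈ 1.6000)
S = 10/7 (S = 150*(1/105) = 10/7 ≈ 1.4286)
c*(-77 + S) = 8*(-77 + 10/7)/5 = (8/5)*(-529/7) = -4232/35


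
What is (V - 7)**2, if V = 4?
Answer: 9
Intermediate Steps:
(V - 7)**2 = (4 - 7)**2 = (-3)**2 = 9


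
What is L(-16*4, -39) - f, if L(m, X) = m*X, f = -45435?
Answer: 47931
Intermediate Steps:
L(m, X) = X*m
L(-16*4, -39) - f = -(-624)*4 - 1*(-45435) = -39*(-64) + 45435 = 2496 + 45435 = 47931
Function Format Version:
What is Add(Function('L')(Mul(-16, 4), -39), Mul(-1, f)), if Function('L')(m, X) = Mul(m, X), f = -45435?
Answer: 47931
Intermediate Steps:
Function('L')(m, X) = Mul(X, m)
Add(Function('L')(Mul(-16, 4), -39), Mul(-1, f)) = Add(Mul(-39, Mul(-16, 4)), Mul(-1, -45435)) = Add(Mul(-39, -64), 45435) = Add(2496, 45435) = 47931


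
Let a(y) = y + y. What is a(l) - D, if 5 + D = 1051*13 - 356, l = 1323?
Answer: -10656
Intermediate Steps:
a(y) = 2*y
D = 13302 (D = -5 + (1051*13 - 356) = -5 + (13663 - 356) = -5 + 13307 = 13302)
a(l) - D = 2*1323 - 1*13302 = 2646 - 13302 = -10656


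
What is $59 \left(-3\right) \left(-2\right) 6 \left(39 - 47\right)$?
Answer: $-16992$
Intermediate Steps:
$59 \left(-3\right) \left(-2\right) 6 \left(39 - 47\right) = 59 \cdot 6 \cdot 6 \left(-8\right) = 59 \cdot 36 \left(-8\right) = 2124 \left(-8\right) = -16992$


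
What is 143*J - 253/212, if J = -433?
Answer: -13127081/212 ≈ -61920.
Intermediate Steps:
143*J - 253/212 = 143*(-433) - 253/212 = -61919 - 253*1/212 = -61919 - 253/212 = -13127081/212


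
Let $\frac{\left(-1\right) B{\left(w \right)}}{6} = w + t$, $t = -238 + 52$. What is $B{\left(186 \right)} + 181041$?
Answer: $181041$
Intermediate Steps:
$t = -186$
$B{\left(w \right)} = 1116 - 6 w$ ($B{\left(w \right)} = - 6 \left(w - 186\right) = - 6 \left(-186 + w\right) = 1116 - 6 w$)
$B{\left(186 \right)} + 181041 = \left(1116 - 1116\right) + 181041 = 0 + 181041 = 181041$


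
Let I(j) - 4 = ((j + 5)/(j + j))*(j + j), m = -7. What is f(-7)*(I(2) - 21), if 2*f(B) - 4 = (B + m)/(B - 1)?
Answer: -115/4 ≈ -28.750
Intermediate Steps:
I(j) = 9 + j (I(j) = 4 + ((j + 5)/(j + j))*(j + j) = 4 + ((5 + j)/((2*j)))*(2*j) = 4 + ((5 + j)*(1/(2*j)))*(2*j) = 4 + ((5 + j)/(2*j))*(2*j) = 4 + (5 + j) = 9 + j)
f(B) = 2 + (-7 + B)/(2*(-1 + B)) (f(B) = 2 + ((B - 7)/(B - 1))/2 = 2 + ((-7 + B)/(-1 + B))/2 = 2 + (-7 + B)/(2*(-1 + B)))
f(-7)*(I(2) - 21) = ((-11 + 5*(-7))/(2*(-1 - 7)))*((9 + 2) - 21) = ((½)*(-11 - 35)/(-8))*(11 - 21) = ((½)*(-⅛)*(-46))*(-10) = (23/8)*(-10) = -115/4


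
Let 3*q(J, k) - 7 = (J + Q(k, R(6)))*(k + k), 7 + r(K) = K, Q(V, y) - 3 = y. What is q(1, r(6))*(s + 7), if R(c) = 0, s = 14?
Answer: -7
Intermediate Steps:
Q(V, y) = 3 + y
r(K) = -7 + K
q(J, k) = 7/3 + 2*k*(3 + J)/3 (q(J, k) = 7/3 + ((J + (3 + 0))*(k + k))/3 = 7/3 + ((J + 3)*(2*k))/3 = 7/3 + ((3 + J)*(2*k))/3 = 7/3 + (2*k*(3 + J))/3 = 7/3 + 2*k*(3 + J)/3)
q(1, r(6))*(s + 7) = (7/3 + 2*(-7 + 6) + (⅔)*1*(-7 + 6))*(14 + 7) = (7/3 + 2*(-1) + (⅔)*1*(-1))*21 = (7/3 - 2 - ⅔)*21 = -⅓*21 = -7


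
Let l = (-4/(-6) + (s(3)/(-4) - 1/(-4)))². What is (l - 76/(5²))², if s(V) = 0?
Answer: 62710561/12960000 ≈ 4.8388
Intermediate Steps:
l = 121/144 (l = (-4/(-6) + (0/(-4) - 1/(-4)))² = (-4*(-⅙) + (0*(-¼) - 1*(-¼)))² = (⅔ + (0 + ¼))² = (⅔ + ¼)² = (11/12)² = 121/144 ≈ 0.84028)
(l - 76/(5²))² = (121/144 - 76/(5²))² = (121/144 - 76/25)² = (-7919/3600)² = 62710561/12960000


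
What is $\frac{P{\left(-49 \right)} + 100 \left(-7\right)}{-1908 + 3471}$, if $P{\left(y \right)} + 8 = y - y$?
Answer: $- \frac{236}{521} \approx -0.45298$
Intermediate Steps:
$P{\left(y \right)} = -8$ ($P{\left(y \right)} = -8 + \left(y - y\right) = -8 + 0 = -8$)
$\frac{P{\left(-49 \right)} + 100 \left(-7\right)}{-1908 + 3471} = \frac{-8 + 100 \left(-7\right)}{-1908 + 3471} = \frac{-8 - 700}{1563} = \left(-708\right) \frac{1}{1563} = - \frac{236}{521}$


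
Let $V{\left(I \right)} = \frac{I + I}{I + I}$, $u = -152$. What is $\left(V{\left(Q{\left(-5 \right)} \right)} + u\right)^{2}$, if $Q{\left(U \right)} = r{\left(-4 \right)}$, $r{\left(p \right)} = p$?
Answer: $22801$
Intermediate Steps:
$Q{\left(U \right)} = -4$
$V{\left(I \right)} = 1$ ($V{\left(I \right)} = \frac{2 I}{2 I} = 2 I \frac{1}{2 I} = 1$)
$\left(V{\left(Q{\left(-5 \right)} \right)} + u\right)^{2} = \left(1 - 152\right)^{2} = \left(-151\right)^{2} = 22801$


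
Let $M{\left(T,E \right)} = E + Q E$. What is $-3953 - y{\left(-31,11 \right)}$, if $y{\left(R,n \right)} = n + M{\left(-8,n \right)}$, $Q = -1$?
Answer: $-3964$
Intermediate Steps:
$M{\left(T,E \right)} = 0$ ($M{\left(T,E \right)} = E - E = 0$)
$y{\left(R,n \right)} = n$ ($y{\left(R,n \right)} = n + 0 = n$)
$-3953 - y{\left(-31,11 \right)} = -3953 - 11 = -3964$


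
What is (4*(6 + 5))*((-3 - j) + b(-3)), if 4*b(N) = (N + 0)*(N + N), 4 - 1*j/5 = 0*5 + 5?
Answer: 286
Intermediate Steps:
j = -5 (j = 20 - 5*(0*5 + 5) = 20 - 5*(0 + 5) = 20 - 5*5 = 20 - 25 = -5)
b(N) = N**2/2 (b(N) = ((N + 0)*(N + N))/4 = (N*(2*N))/4 = (2*N**2)/4 = N**2/2)
(4*(6 + 5))*((-3 - j) + b(-3)) = (4*(6 + 5))*((-3 - 1*(-5)) + (1/2)*(-3)**2) = (4*11)*((-3 + 5) + (1/2)*9) = 44*(2 + 9/2) = 44*(13/2) = 286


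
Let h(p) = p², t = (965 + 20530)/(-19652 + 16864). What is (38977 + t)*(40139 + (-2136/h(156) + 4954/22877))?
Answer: 101162658451917998045/64674011064 ≈ 1.5642e+9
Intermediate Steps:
t = -21495/2788 (t = 21495/(-2788) = 21495*(-1/2788) = -21495/2788 ≈ -7.7098)
(38977 + t)*(40139 + (-2136/h(156) + 4954/22877)) = (38977 - 21495/2788)*(40139 + (-2136/(156²) + 4954/22877)) = 108646381*(40139 + (-2136/24336 + 4954*(1/22877)))/2788 = 108646381*(40139 + (-2136*1/24336 + 4954/22877))/2788 = 108646381*(40139 + (-89/1014 + 4954/22877))/2788 = 108646381*(40139 + 2987303/23197278)/2788 = (108646381/2788)*(931118528945/23197278) = 101162658451917998045/64674011064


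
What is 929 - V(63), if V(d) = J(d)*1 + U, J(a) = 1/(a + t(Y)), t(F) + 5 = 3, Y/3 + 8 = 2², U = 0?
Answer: 56668/61 ≈ 928.98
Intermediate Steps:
Y = -12 (Y = -24 + 3*2² = -24 + 3*4 = -24 + 12 = -12)
t(F) = -2 (t(F) = -5 + 3 = -2)
J(a) = 1/(-2 + a) (J(a) = 1/(a - 2) = 1/(-2 + a))
V(d) = 1/(-2 + d) (V(d) = 1/(-2 + d) + 0 = 1/(-2 + d))
929 - V(63) = 929 - 1/(-2 + 63) = 929 - 1/61 = 56668/61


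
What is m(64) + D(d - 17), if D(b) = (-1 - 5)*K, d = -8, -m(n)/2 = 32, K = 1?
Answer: -70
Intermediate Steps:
m(n) = -64 (m(n) = -2*32 = -64)
D(b) = -6 (D(b) = (-1 - 5)*1 = -6*1 = -6)
m(64) + D(d - 17) = -64 - 6 = -70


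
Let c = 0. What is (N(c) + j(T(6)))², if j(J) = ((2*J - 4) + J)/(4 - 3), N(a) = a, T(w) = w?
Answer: 196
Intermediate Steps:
j(J) = -4 + 3*J (j(J) = ((-4 + 2*J) + J)/1 = (-4 + 3*J)*1 = -4 + 3*J)
(N(c) + j(T(6)))² = (0 + (-4 + 3*6))² = (0 + (-4 + 18))² = (0 + 14)² = 14² = 196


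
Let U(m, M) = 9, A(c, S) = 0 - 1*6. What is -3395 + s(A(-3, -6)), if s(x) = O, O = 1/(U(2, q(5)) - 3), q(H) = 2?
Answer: -20369/6 ≈ -3394.8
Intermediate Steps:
A(c, S) = -6 (A(c, S) = 0 - 6 = -6)
O = ⅙ (O = 1/(9 - 3) = 1/6 = ⅙ ≈ 0.16667)
s(x) = ⅙
-3395 + s(A(-3, -6)) = -3395 + ⅙ = -20369/6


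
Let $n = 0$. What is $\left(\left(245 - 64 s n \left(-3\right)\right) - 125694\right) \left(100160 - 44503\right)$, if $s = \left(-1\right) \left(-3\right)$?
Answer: $-6982114993$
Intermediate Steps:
$s = 3$
$\left(\left(245 - 64 s n \left(-3\right)\right) - 125694\right) \left(100160 - 44503\right) = \left(\left(245 - 64 \cdot 3 \cdot 0 \left(-3\right)\right) - 125694\right) \left(100160 - 44503\right) = \left(\left(245 - 64 \cdot 0 \left(-3\right)\right) - 125694\right) 55657 = \left(\left(245 - 0\right) - 125694\right) 55657 = \left(\left(245 + 0\right) - 125694\right) 55657 = \left(245 - 125694\right) 55657 = \left(-125449\right) 55657 = -6982114993$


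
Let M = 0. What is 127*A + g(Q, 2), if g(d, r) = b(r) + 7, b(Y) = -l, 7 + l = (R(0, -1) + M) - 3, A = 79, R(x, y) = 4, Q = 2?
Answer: 10046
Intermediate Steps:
l = -6 (l = -7 + ((4 + 0) - 3) = -7 + (4 - 3) = -7 + 1 = -6)
b(Y) = 6 (b(Y) = -1*(-6) = 6)
g(d, r) = 13 (g(d, r) = 6 + 7 = 13)
127*A + g(Q, 2) = 127*79 + 13 = 10033 + 13 = 10046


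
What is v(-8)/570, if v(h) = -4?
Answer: -2/285 ≈ -0.0070175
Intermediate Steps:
v(-8)/570 = -4/570 = (1/570)*(-4) = -2/285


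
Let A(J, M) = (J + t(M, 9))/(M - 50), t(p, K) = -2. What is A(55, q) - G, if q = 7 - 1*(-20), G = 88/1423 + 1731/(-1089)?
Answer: -9227176/11880627 ≈ -0.77666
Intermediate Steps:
G = -789127/516549 (G = 88*(1/1423) + 1731*(-1/1089) = 88/1423 - 577/363 = -789127/516549 ≈ -1.5277)
q = 27 (q = 7 + 20 = 27)
A(J, M) = (-2 + J)/(-50 + M) (A(J, M) = (J - 2)/(M - 50) = (-2 + J)/(-50 + M))
A(55, q) - G = (-2 + 55)/(-50 + 27) - 1*(-789127/516549) = 53/(-23) + 789127/516549 = -1/23*53 + 789127/516549 = -53/23 + 789127/516549 = -9227176/11880627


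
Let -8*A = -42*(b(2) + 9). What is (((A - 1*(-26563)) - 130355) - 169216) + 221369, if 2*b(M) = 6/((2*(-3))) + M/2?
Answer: -206367/4 ≈ -51592.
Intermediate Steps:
b(M) = -½ + M/4 (b(M) = (6/((2*(-3))) + M/2)/2 = (6/(-6) + M*(½))/2 = (6*(-⅙) + M/2)/2 = (-1 + M/2)/2 = -½ + M/4)
A = 189/4 (A = -(-21)*((-½ + (¼)*2) + 9)/4 = -(-21)*((-½ + ½) + 9)/4 = -(-21)*(0 + 9)/4 = -(-21)*9/4 = -⅛*(-378) = 189/4 ≈ 47.250)
(((A - 1*(-26563)) - 130355) - 169216) + 221369 = (((189/4 - 1*(-26563)) - 130355) - 169216) + 221369 = (((189/4 + 26563) - 130355) - 169216) + 221369 = ((106441/4 - 130355) - 169216) + 221369 = (-414979/4 - 169216) + 221369 = -1091843/4 + 221369 = -206367/4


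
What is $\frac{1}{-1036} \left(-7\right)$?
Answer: $\frac{1}{148} \approx 0.0067568$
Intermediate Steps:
$\frac{1}{-1036} \left(-7\right) = \left(- \frac{1}{1036}\right) \left(-7\right) = \frac{1}{148}$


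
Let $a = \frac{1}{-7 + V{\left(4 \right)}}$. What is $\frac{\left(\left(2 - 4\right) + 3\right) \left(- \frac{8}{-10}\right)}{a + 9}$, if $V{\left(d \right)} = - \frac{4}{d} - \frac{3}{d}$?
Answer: $\frac{28}{311} \approx 0.090032$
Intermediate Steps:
$V{\left(d \right)} = - \frac{7}{d}$
$a = - \frac{4}{35}$ ($a = \frac{1}{-7 - \frac{7}{4}} = \frac{1}{- \frac{35}{4}} = - \frac{4}{35} \approx -0.11429$)
$\frac{\left(\left(2 - 4\right) + 3\right) \left(- \frac{8}{-10}\right)}{a + 9} = \frac{\left(\left(2 - 4\right) + 3\right) \left(- \frac{8}{-10}\right)}{- \frac{4}{35} + 9} = \frac{\left(-2 + 3\right) \left(\left(-8\right) \left(- \frac{1}{10}\right)\right)}{\frac{311}{35}} = 1 \cdot \frac{4}{5} \cdot \frac{35}{311} = \frac{4}{5} \cdot \frac{35}{311} = \frac{28}{311}$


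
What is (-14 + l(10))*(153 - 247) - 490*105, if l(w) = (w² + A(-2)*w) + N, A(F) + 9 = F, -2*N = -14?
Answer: -49852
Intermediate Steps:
N = 7 (N = -½*(-14) = 7)
A(F) = -9 + F
l(w) = 7 + w² - 11*w (l(w) = (w² + (-9 - 2)*w) + 7 = (w² - 11*w) + 7 = 7 + w² - 11*w)
(-14 + l(10))*(153 - 247) - 490*105 = (-14 + (7 + 10² - 11*10))*(153 - 247) - 490*105 = (-14 + (7 + 100 - 110))*(-94) - 51450 = (-14 - 3)*(-94) - 51450 = -17*(-94) - 51450 = 1598 - 51450 = -49852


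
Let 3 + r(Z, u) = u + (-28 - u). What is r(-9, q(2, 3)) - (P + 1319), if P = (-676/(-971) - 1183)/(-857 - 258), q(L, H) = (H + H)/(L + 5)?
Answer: -1462745767/1082665 ≈ -1351.1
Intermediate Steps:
q(L, H) = 2*H/(5 + L) (q(L, H) = (2*H)/(5 + L) = 2*H/(5 + L))
r(Z, u) = -31 (r(Z, u) = -3 + (u + (-28 - u)) = -3 - 28 = -31)
P = 1148017/1082665 (P = (-676*(-1/971) - 1183)/(-1115) = (676/971 - 1183)*(-1/1115) = -1148017/971*(-1/1115) = 1148017/1082665 ≈ 1.0604)
r(-9, q(2, 3)) - (P + 1319) = -31 - (1148017/1082665 + 1319) = -31 - 1*1429183152/1082665 = -31 - 1429183152/1082665 = -1462745767/1082665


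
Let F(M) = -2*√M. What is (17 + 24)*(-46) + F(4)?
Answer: -1890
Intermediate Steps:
(17 + 24)*(-46) + F(4) = (17 + 24)*(-46) - 2*√4 = 41*(-46) - 2*2 = -1886 - 4 = -1890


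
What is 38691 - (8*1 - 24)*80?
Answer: 39971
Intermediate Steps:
38691 - (8*1 - 24)*80 = 38691 - (8 - 24)*80 = 38691 - (-16)*80 = 38691 - 1*(-1280) = 38691 + 1280 = 39971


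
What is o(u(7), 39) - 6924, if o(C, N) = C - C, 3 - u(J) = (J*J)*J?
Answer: -6924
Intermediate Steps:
u(J) = 3 - J³ (u(J) = 3 - J*J*J = 3 - J²*J = 3 - J³)
o(C, N) = 0
o(u(7), 39) - 6924 = 0 - 6924 = -6924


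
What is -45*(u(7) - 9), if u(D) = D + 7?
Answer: -225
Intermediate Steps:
u(D) = 7 + D
-45*(u(7) - 9) = -45*((7 + 7) - 9) = -45*(14 - 9) = -45*5 = -225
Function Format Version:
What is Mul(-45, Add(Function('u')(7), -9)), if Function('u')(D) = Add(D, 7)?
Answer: -225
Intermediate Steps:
Function('u')(D) = Add(7, D)
Mul(-45, Add(Function('u')(7), -9)) = Mul(-45, Add(Add(7, 7), -9)) = Mul(-45, Add(14, -9)) = Mul(-45, 5) = -225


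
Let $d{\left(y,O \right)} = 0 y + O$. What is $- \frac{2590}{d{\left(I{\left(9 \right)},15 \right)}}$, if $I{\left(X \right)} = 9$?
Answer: $- \frac{518}{3} \approx -172.67$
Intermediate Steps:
$d{\left(y,O \right)} = O$ ($d{\left(y,O \right)} = 0 + O = O$)
$- \frac{2590}{d{\left(I{\left(9 \right)},15 \right)}} = - \frac{2590}{15} = \left(-2590\right) \frac{1}{15} = - \frac{518}{3}$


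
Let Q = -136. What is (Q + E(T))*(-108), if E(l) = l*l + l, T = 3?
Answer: 13392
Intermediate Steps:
E(l) = l + l**2 (E(l) = l**2 + l = l + l**2)
(Q + E(T))*(-108) = (-136 + 3*(1 + 3))*(-108) = (-136 + 3*4)*(-108) = (-136 + 12)*(-108) = -124*(-108) = 13392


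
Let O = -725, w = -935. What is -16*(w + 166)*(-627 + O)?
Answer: -16635008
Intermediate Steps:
-16*(w + 166)*(-627 + O) = -16*(-935 + 166)*(-627 - 725) = -(-12304)*(-1352) = -16*1039688 = -16635008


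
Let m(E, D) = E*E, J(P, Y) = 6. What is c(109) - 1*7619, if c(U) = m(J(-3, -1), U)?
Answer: -7583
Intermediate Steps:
m(E, D) = E²
c(U) = 36 (c(U) = 6² = 36)
c(109) - 1*7619 = 36 - 1*7619 = 36 - 7619 = -7583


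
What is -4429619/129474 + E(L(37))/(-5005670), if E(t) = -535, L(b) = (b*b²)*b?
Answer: -1108657083557/32405205879 ≈ -34.212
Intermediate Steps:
L(b) = b⁴ (L(b) = b³*b = b⁴)
-4429619/129474 + E(L(37))/(-5005670) = -4429619/129474 - 535/(-5005670) = -4429619*1/129474 - 535*(-1/5005670) = -4429619/129474 + 107/1001134 = -1108657083557/32405205879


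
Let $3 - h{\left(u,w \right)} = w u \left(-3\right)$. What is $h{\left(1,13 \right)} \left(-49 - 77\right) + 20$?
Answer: $-5272$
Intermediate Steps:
$h{\left(u,w \right)} = 3 + 3 u w$ ($h{\left(u,w \right)} = 3 - w u \left(-3\right) = 3 - u w \left(-3\right) = 3 - - 3 u w = 3 + 3 u w$)
$h{\left(1,13 \right)} \left(-49 - 77\right) + 20 = \left(3 + 3 \cdot 1 \cdot 13\right) \left(-49 - 77\right) + 20 = \left(3 + 39\right) \left(-126\right) + 20 = 42 \left(-126\right) + 20 = -5292 + 20 = -5272$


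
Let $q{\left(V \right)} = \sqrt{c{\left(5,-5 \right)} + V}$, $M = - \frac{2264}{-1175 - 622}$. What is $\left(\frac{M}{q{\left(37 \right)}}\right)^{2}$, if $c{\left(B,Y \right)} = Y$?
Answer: $\frac{160178}{3229209} \approx 0.049603$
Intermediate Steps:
$M = \frac{2264}{1797}$ ($M = - \frac{2264}{-1175 - 622} = - \frac{2264}{-1797} = \left(-2264\right) \left(- \frac{1}{1797}\right) = \frac{2264}{1797} \approx 1.2599$)
$q{\left(V \right)} = \sqrt{-5 + V}$
$\left(\frac{M}{q{\left(37 \right)}}\right)^{2} = \left(\frac{2264}{1797 \sqrt{-5 + 37}}\right)^{2} = \left(\frac{2264}{1797 \sqrt{32}}\right)^{2} = \left(\frac{2264}{1797 \cdot 4 \sqrt{2}}\right)^{2} = \left(\frac{2264 \frac{\sqrt{2}}{8}}{1797}\right)^{2} = \left(\frac{283 \sqrt{2}}{1797}\right)^{2} = \frac{160178}{3229209}$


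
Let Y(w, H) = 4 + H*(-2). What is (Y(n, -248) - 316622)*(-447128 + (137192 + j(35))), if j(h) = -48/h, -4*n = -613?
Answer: 3429230760576/35 ≈ 9.7978e+10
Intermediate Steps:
n = 613/4 (n = -¼*(-613) = 613/4 ≈ 153.25)
Y(w, H) = 4 - 2*H
(Y(n, -248) - 316622)*(-447128 + (137192 + j(35))) = ((4 - 2*(-248)) - 316622)*(-447128 + (137192 - 48/35)) = ((4 + 496) - 316622)*(-447128 + (137192 - 48*1/35)) = (500 - 316622)*(-447128 + (137192 - 48/35)) = -316122*(-447128 + 4801672/35) = -316122*(-10847808/35) = 3429230760576/35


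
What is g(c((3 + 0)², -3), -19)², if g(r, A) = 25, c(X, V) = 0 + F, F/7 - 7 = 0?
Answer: 625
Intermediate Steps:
F = 49 (F = 49 + 7*0 = 49 + 0 = 49)
c(X, V) = 49 (c(X, V) = 0 + 49 = 49)
g(c((3 + 0)², -3), -19)² = 25² = 625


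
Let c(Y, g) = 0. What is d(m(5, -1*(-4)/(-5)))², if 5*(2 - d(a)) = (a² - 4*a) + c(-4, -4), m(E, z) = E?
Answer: 1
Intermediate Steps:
d(a) = 2 - a²/5 + 4*a/5 (d(a) = 2 - ((a² - 4*a) + 0)/5 = 2 - (a² - 4*a)/5 = 2 + (-a²/5 + 4*a/5) = 2 - a²/5 + 4*a/5)
d(m(5, -1*(-4)/(-5)))² = (2 - ⅕*5² + (⅘)*5)² = (2 - ⅕*25 + 4)² = (2 - 5 + 4)² = 1² = 1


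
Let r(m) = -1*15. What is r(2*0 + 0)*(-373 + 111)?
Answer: 3930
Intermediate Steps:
r(m) = -15
r(2*0 + 0)*(-373 + 111) = -15*(-373 + 111) = -15*(-262) = 3930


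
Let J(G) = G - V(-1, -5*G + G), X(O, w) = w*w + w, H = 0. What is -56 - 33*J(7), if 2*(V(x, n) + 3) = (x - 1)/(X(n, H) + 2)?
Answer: -805/2 ≈ -402.50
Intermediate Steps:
X(O, w) = w + w**2 (X(O, w) = w**2 + w = w + w**2)
V(x, n) = -13/4 + x/4 (V(x, n) = -3 + ((x - 1)/(0*(1 + 0) + 2))/2 = -3 + ((-1 + x)/(0*1 + 2))/2 = -3 + ((-1 + x)/(0 + 2))/2 = -3 + ((-1 + x)/2)/2 = -3 + ((-1 + x)*(1/2))/2 = -3 + (-1/2 + x/2)/2 = -3 + (-1/4 + x/4) = -13/4 + x/4)
J(G) = 7/2 + G (J(G) = G - (-13/4 + (1/4)*(-1)) = G - (-13/4 - 1/4) = G - 1*(-7/2) = G + 7/2 = 7/2 + G)
-56 - 33*J(7) = -56 - 33*(7/2 + 7) = -56 - 33*21/2 = -56 - 693/2 = -805/2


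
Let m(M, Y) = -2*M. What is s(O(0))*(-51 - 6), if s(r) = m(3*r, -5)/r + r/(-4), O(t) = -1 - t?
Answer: 1311/4 ≈ 327.75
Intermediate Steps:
s(r) = -6 - r/4 (s(r) = (-6*r)/r + r/(-4) = (-6*r)/r + r*(-¼) = -6 - r/4)
s(O(0))*(-51 - 6) = (-6 - (-1 - 1*0)/4)*(-51 - 6) = (-6 - (-1 + 0)/4)*(-57) = (-6 - ¼*(-1))*(-57) = (-6 + ¼)*(-57) = -23/4*(-57) = 1311/4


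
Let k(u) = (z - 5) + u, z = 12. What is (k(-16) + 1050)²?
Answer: 1083681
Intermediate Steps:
k(u) = 7 + u (k(u) = (12 - 5) + u = 7 + u)
(k(-16) + 1050)² = ((7 - 16) + 1050)² = (-9 + 1050)² = 1041² = 1083681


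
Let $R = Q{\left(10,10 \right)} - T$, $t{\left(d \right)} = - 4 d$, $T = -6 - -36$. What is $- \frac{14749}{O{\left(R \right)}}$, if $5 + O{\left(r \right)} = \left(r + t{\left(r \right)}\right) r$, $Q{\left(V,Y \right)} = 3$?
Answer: $\frac{14749}{2192} \approx 6.7286$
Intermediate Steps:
$T = 30$ ($T = -6 + 36 = 30$)
$R = -27$ ($R = 3 - 30 = -27$)
$O{\left(r \right)} = -5 - 3 r^{2}$ ($O{\left(r \right)} = -5 + \left(r - 4 r\right) r = -5 + - 3 r r = -5 - 3 r^{2}$)
$- \frac{14749}{O{\left(R \right)}} = - \frac{14749}{-5 - 3 \left(-27\right)^{2}} = - \frac{14749}{-5 - 2187} = - \frac{14749}{-2192} = \left(-14749\right) \left(- \frac{1}{2192}\right) = \frac{14749}{2192}$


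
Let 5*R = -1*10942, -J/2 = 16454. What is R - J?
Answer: 153598/5 ≈ 30720.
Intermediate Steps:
J = -32908 (J = -2*16454 = -32908)
R = -10942/5 (R = (-1*10942)/5 = (1/5)*(-10942) = -10942/5 ≈ -2188.4)
R - J = -10942/5 - 1*(-32908) = -10942/5 + 32908 = 153598/5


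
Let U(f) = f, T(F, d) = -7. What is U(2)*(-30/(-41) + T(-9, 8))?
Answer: -514/41 ≈ -12.537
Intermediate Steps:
U(2)*(-30/(-41) + T(-9, 8)) = 2*(-30/(-41) - 7) = 2*(-30*(-1/41) - 7) = 2*(30/41 - 7) = 2*(-257/41) = -514/41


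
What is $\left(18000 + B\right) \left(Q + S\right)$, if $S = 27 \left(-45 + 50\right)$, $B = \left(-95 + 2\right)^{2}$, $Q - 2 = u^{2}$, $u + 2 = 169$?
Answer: $746864874$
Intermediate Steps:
$u = 167$ ($u = -2 + 169 = 167$)
$Q = 27891$ ($Q = 2 + 167^{2} = 2 + 27889 = 27891$)
$B = 8649$ ($B = \left(-93\right)^{2} = 8649$)
$S = 135$ ($S = 27 \cdot 5 = 135$)
$\left(18000 + B\right) \left(Q + S\right) = \left(18000 + 8649\right) \left(27891 + 135\right) = 26649 \cdot 28026 = 746864874$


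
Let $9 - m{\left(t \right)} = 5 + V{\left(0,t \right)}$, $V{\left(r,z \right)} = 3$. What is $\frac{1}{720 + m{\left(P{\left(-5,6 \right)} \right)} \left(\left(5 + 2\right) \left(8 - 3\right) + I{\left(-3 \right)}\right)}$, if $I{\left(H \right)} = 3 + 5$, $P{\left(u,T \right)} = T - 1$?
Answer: $\frac{1}{763} \approx 0.0013106$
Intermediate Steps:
$P{\left(u,T \right)} = -1 + T$
$I{\left(H \right)} = 8$
$m{\left(t \right)} = 1$ ($m{\left(t \right)} = 9 - \left(5 + 3\right) = 9 - 8 = 1$)
$\frac{1}{720 + m{\left(P{\left(-5,6 \right)} \right)} \left(\left(5 + 2\right) \left(8 - 3\right) + I{\left(-3 \right)}\right)} = \frac{1}{720 + 1 \left(\left(5 + 2\right) \left(8 - 3\right) + 8\right)} = \frac{1}{720 + 1 \left(7 \cdot 5 + 8\right)} = \frac{1}{720 + 1 \left(35 + 8\right)} = \frac{1}{720 + 1 \cdot 43} = \frac{1}{720 + 43} = \frac{1}{763}$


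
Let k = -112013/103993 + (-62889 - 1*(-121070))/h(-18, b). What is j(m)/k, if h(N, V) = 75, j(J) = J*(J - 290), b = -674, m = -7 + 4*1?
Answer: 6855738525/6042015758 ≈ 1.1347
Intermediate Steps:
m = -3 (m = -7 + 4 = -3)
j(J) = J*(-290 + J)
k = 6042015758/7799475 (k = -112013/103993 + (-62889 - 1*(-121070))/75 = -112013*1/103993 + (-62889 + 121070)*(1/75) = -112013/103993 + 58181*(1/75) = -112013/103993 + 58181/75 = 6042015758/7799475 ≈ 774.67)
j(m)/k = (-3*(-290 - 3))/(6042015758/7799475) = -3*(-293)*(7799475/6042015758) = 879*(7799475/6042015758) = 6855738525/6042015758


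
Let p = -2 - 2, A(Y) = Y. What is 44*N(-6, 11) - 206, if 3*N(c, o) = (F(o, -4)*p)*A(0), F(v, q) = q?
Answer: -206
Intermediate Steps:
p = -4
N(c, o) = 0 (N(c, o) = (-4*(-4)*0)/3 = (16*0)/3 = (⅓)*0 = 0)
44*N(-6, 11) - 206 = 44*0 - 206 = 0 - 206 = -206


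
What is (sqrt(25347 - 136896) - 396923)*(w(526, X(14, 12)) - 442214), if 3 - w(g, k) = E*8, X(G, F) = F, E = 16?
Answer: 175574522897 - 8404441*I*sqrt(309) ≈ 1.7557e+11 - 1.4774e+8*I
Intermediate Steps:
w(g, k) = -125 (w(g, k) = 3 - 16*8 = 3 - 1*128 = 3 - 128 = -125)
(sqrt(25347 - 136896) - 396923)*(w(526, X(14, 12)) - 442214) = (sqrt(25347 - 136896) - 396923)*(-125 - 442214) = (sqrt(-111549) - 396923)*(-442339) = (19*I*sqrt(309) - 396923)*(-442339) = (-396923 + 19*I*sqrt(309))*(-442339) = 175574522897 - 8404441*I*sqrt(309)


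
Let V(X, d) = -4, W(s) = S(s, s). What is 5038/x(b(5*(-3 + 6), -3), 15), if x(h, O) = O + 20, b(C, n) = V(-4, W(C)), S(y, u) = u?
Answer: 5038/35 ≈ 143.94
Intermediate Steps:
W(s) = s
b(C, n) = -4
x(h, O) = 20 + O
5038/x(b(5*(-3 + 6), -3), 15) = 5038/(20 + 15) = 5038/35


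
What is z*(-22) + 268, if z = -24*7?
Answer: 3964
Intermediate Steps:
z = -168
z*(-22) + 268 = -168*(-22) + 268 = 3696 + 268 = 3964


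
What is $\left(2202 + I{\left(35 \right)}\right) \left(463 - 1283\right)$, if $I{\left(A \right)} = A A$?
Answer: $-2810140$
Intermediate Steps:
$I{\left(A \right)} = A^{2}$
$\left(2202 + I{\left(35 \right)}\right) \left(463 - 1283\right) = \left(2202 + 35^{2}\right) \left(463 - 1283\right) = \left(2202 + 1225\right) \left(-820\right) = 3427 \left(-820\right) = -2810140$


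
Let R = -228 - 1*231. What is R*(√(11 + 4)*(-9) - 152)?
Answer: 69768 + 4131*√15 ≈ 85767.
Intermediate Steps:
R = -459 (R = -228 - 231 = -459)
R*(√(11 + 4)*(-9) - 152) = -459*(√(11 + 4)*(-9) - 152) = -459*(√15*(-9) - 152) = -459*(-9*√15 - 152) = -459*(-152 - 9*√15) = 69768 + 4131*√15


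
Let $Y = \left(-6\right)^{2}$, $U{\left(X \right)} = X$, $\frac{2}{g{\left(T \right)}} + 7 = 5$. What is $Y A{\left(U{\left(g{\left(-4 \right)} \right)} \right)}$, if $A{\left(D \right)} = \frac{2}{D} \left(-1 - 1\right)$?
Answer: $144$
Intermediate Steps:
$g{\left(T \right)} = -1$ ($g{\left(T \right)} = \frac{2}{-7 + 5} = \frac{2}{-2} = 2 \left(- \frac{1}{2}\right) = -1$)
$A{\left(D \right)} = - \frac{4}{D}$ ($A{\left(D \right)} = \frac{2}{D} \left(-2\right) = - \frac{4}{D}$)
$Y = 36$
$Y A{\left(U{\left(g{\left(-4 \right)} \right)} \right)} = 36 \left(- \frac{4}{-1}\right) = 36 \left(\left(-4\right) \left(-1\right)\right) = 36 \cdot 4 = 144$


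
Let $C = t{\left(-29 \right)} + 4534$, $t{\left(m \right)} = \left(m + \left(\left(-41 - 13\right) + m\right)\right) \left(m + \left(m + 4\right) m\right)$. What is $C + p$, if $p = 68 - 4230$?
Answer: $-77580$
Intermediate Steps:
$p = -4162$ ($p = 68 - 4230 = -4162$)
$t{\left(m \right)} = \left(-54 + 2 m\right) \left(m + m \left(4 + m\right)\right)$ ($t{\left(m \right)} = \left(m + \left(-54 + m\right)\right) \left(m + \left(4 + m\right) m\right) = \left(-54 + 2 m\right) \left(m + m \left(4 + m\right)\right)$)
$C = -73418$ ($C = 2 \left(-29\right) \left(-135 + \left(-29\right)^{2} - -638\right) + 4534 = 2 \left(-29\right) \left(-135 + 841 + 638\right) + 4534 = 2 \left(-29\right) 1344 + 4534 = -77952 + 4534 = -73418$)
$C + p = -73418 - 4162 = -77580$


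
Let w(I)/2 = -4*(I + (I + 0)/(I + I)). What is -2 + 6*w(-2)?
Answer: 70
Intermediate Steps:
w(I) = -4 - 8*I (w(I) = 2*(-4*(I + (I + 0)/(I + I))) = 2*(-4*(I + I/((2*I)))) = 2*(-4*(I + I*(1/(2*I)))) = 2*(-4*(I + 1/2)) = 2*(-4*(1/2 + I)) = 2*(-2 - 4*I) = -4 - 8*I)
-2 + 6*w(-2) = -2 + 6*(-4 - 8*(-2)) = -2 + 6*(-4 + 16) = -2 + 6*12 = -2 + 72 = 70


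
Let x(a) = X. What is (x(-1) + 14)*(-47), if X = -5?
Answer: -423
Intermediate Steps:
x(a) = -5
(x(-1) + 14)*(-47) = (-5 + 14)*(-47) = 9*(-47) = -423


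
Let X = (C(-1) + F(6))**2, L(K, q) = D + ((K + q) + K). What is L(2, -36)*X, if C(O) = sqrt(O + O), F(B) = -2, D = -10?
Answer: -84 + 168*I*sqrt(2) ≈ -84.0 + 237.59*I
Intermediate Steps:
C(O) = sqrt(2)*sqrt(O) (C(O) = sqrt(2*O) = sqrt(2)*sqrt(O))
L(K, q) = -10 + q + 2*K (L(K, q) = -10 + ((K + q) + K) = -10 + (q + 2*K) = -10 + q + 2*K)
X = (-2 + I*sqrt(2))**2 (X = (sqrt(2)*sqrt(-1) - 2)**2 = (sqrt(2)*I - 2)**2 = (I*sqrt(2) - 2)**2 = (-2 + I*sqrt(2))**2 ≈ 2.0 - 5.6569*I)
L(2, -36)*X = (-10 - 36 + 2*2)*(2 - I*sqrt(2))**2 = (-10 - 36 + 4)*(2 - I*sqrt(2))**2 = -42*(2 - I*sqrt(2))**2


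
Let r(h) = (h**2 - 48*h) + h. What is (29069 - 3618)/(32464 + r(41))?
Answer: 25451/32218 ≈ 0.78996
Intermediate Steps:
r(h) = h**2 - 47*h
(29069 - 3618)/(32464 + r(41)) = (29069 - 3618)/(32464 + 41*(-47 + 41)) = 25451/(32464 + 41*(-6)) = 25451/(32464 - 246) = 25451/32218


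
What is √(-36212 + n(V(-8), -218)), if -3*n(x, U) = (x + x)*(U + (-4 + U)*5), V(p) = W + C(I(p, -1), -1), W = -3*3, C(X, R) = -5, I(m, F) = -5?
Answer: 2*I*√109365/3 ≈ 220.47*I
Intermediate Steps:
W = -9
V(p) = -14 (V(p) = -9 - 5 = -14)
n(x, U) = -2*x*(-20 + 6*U)/3 (n(x, U) = -(x + x)*(U + (-4 + U)*5)/3 = -2*x*(U + (-20 + 5*U))/3 = -2*x*(-20 + 6*U)/3)
√(-36212 + n(V(-8), -218)) = √(-36212 + (4/3)*(-14)*(10 - 3*(-218))) = √(-36212 + (4/3)*(-14)*(10 + 654)) = √(-36212 + (4/3)*(-14)*664) = √(-36212 - 37184/3) = √(-145820/3) = 2*I*√109365/3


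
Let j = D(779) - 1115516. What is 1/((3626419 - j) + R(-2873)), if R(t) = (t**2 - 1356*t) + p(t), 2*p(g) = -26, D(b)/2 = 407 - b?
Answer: 1/16892583 ≈ 5.9198e-8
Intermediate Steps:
D(b) = 814 - 2*b (D(b) = 2*(407 - b) = 814 - 2*b)
p(g) = -13 (p(g) = (1/2)*(-26) = -13)
j = -1116260 (j = (814 - 2*779) - 1115516 = (814 - 1558) - 1115516 = -744 - 1115516 = -1116260)
R(t) = -13 + t**2 - 1356*t (R(t) = (t**2 - 1356*t) - 13 = -13 + t**2 - 1356*t)
1/((3626419 - j) + R(-2873)) = 1/((3626419 - 1*(-1116260)) + (-13 + (-2873)**2 - 1356*(-2873))) = 1/((3626419 + 1116260) + (-13 + 8254129 + 3895788)) = 1/(4742679 + 12149904) = 1/16892583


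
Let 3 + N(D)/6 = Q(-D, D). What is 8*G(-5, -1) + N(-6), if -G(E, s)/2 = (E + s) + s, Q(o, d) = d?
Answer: 58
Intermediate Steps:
N(D) = -18 + 6*D
G(E, s) = -4*s - 2*E (G(E, s) = -2*((E + s) + s) = -2*(E + 2*s) = -4*s - 2*E)
8*G(-5, -1) + N(-6) = 8*(-4*(-1) - 2*(-5)) + (-18 + 6*(-6)) = 8*(4 + 10) + (-18 - 36) = 8*14 - 54 = 112 - 54 = 58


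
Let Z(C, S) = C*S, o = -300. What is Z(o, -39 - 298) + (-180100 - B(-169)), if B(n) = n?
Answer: -78831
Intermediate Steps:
Z(o, -39 - 298) + (-180100 - B(-169)) = -300*(-39 - 298) + (-180100 - 1*(-169)) = -300*(-337) + (-180100 + 169) = 101100 - 179931 = -78831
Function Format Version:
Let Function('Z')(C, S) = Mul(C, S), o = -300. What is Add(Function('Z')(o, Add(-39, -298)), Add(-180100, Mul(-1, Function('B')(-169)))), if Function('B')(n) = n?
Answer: -78831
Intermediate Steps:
Add(Function('Z')(o, Add(-39, -298)), Add(-180100, Mul(-1, Function('B')(-169)))) = Add(Mul(-300, Add(-39, -298)), Add(-180100, Mul(-1, -169))) = Add(Mul(-300, -337), Add(-180100, 169)) = Add(101100, -179931) = -78831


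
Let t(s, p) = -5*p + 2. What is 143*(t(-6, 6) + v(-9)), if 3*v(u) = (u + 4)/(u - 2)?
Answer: -11947/3 ≈ -3982.3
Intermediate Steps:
t(s, p) = 2 - 5*p
v(u) = (4 + u)/(3*(-2 + u)) (v(u) = ((u + 4)/(u - 2))/3 = ((4 + u)/(-2 + u))/3 = (4 + u)/(3*(-2 + u)))
143*(t(-6, 6) + v(-9)) = 143*((2 - 5*6) + (4 - 9)/(3*(-2 - 9))) = 143*((2 - 30) + (⅓)*(-5)/(-11)) = 143*(-28 + (⅓)*(-1/11)*(-5)) = 143*(-28 + 5/33) = 143*(-919/33) = -11947/3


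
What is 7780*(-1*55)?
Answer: -427900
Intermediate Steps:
7780*(-1*55) = 7780*(-55) = -427900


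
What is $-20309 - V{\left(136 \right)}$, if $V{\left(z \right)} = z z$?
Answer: $-38805$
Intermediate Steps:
$V{\left(z \right)} = z^{2}$
$-20309 - V{\left(136 \right)} = -20309 - 136^{2} = -20309 - 18496 = -38805$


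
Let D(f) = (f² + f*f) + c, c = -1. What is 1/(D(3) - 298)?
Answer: -1/281 ≈ -0.0035587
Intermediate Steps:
D(f) = -1 + 2*f² (D(f) = (f² + f*f) - 1 = (f² + f²) - 1 = 2*f² - 1 = -1 + 2*f²)
1/(D(3) - 298) = 1/((-1 + 2*3²) - 298) = 1/((-1 + 2*9) - 298) = 1/((-1 + 18) - 298) = 1/(17 - 298) = 1/(-281) = -1/281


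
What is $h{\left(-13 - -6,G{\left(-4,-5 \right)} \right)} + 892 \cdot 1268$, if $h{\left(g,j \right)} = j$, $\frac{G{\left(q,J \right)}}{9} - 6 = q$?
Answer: $1131074$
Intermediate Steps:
$G{\left(q,J \right)} = 54 + 9 q$
$h{\left(-13 - -6,G{\left(-4,-5 \right)} \right)} + 892 \cdot 1268 = \left(54 + 9 \left(-4\right)\right) + 892 \cdot 1268 = \left(54 - 36\right) + 1131056 = 18 + 1131056 = 1131074$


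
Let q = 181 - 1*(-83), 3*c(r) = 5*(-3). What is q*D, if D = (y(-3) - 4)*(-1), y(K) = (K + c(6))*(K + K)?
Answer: -11616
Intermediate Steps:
c(r) = -5 (c(r) = (5*(-3))/3 = (⅓)*(-15) = -5)
y(K) = 2*K*(-5 + K) (y(K) = (K - 5)*(K + K) = (-5 + K)*(2*K) = 2*K*(-5 + K))
D = -44 (D = (2*(-3)*(-5 - 3) - 4)*(-1) = (2*(-3)*(-8) - 4)*(-1) = (48 - 4)*(-1) = 44*(-1) = -44)
q = 264 (q = 181 + 83 = 264)
q*D = 264*(-44) = -11616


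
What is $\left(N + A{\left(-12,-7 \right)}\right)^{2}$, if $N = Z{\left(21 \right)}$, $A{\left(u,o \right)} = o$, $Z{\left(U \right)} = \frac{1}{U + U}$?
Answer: $\frac{85849}{1764} \approx 48.667$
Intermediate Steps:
$Z{\left(U \right)} = \frac{1}{2 U}$
$N = \frac{1}{42}$ ($N = \frac{1}{2 \cdot 21} = \frac{1}{2} \cdot \frac{1}{21} = \frac{1}{42} \approx 0.02381$)
$\left(N + A{\left(-12,-7 \right)}\right)^{2} = \left(\frac{1}{42} - 7\right)^{2} = \left(- \frac{293}{42}\right)^{2} = \frac{85849}{1764}$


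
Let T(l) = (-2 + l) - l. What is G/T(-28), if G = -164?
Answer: 82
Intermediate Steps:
T(l) = -2
G/T(-28) = -164/(-2) = -164*(-½) = 82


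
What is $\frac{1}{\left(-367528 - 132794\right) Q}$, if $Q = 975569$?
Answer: $- \frac{1}{488098633218} \approx -2.0488 \cdot 10^{-12}$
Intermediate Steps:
$\frac{1}{\left(-367528 - 132794\right) Q} = \frac{1}{\left(-367528 - 132794\right) 975569} = \frac{1}{-367528 - 132794} \cdot \frac{1}{975569} = \frac{1}{-500322} \cdot \frac{1}{975569} = \left(- \frac{1}{500322}\right) \frac{1}{975569} = - \frac{1}{488098633218}$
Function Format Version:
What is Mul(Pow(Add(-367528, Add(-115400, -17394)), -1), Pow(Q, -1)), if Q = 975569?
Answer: Rational(-1, 488098633218) ≈ -2.0488e-12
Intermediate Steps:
Mul(Pow(Add(-367528, Add(-115400, -17394)), -1), Pow(Q, -1)) = Mul(Pow(Add(-367528, Add(-115400, -17394)), -1), Pow(975569, -1)) = Mul(Pow(Add(-367528, -132794), -1), Rational(1, 975569)) = Mul(Pow(-500322, -1), Rational(1, 975569)) = Mul(Rational(-1, 500322), Rational(1, 975569)) = Rational(-1, 488098633218)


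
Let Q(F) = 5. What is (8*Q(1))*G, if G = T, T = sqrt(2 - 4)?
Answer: 40*I*sqrt(2) ≈ 56.569*I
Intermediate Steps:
T = I*sqrt(2) (T = sqrt(-2) = I*sqrt(2) ≈ 1.4142*I)
G = I*sqrt(2) ≈ 1.4142*I
(8*Q(1))*G = (8*5)*(I*sqrt(2)) = 40*(I*sqrt(2)) = 40*I*sqrt(2)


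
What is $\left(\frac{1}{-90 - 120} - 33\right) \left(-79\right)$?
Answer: $\frac{547549}{210} \approx 2607.4$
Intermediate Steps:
$\left(\frac{1}{-90 - 120} - 33\right) \left(-79\right) = \left(\frac{1}{-210} - 33\right) \left(-79\right) = \left(- \frac{1}{210} - 33\right) \left(-79\right) = \left(- \frac{6931}{210}\right) \left(-79\right) = \frac{547549}{210}$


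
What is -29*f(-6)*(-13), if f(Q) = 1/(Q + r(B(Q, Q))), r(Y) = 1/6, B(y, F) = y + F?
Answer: -2262/35 ≈ -64.629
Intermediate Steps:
B(y, F) = F + y
r(Y) = 1/6
f(Q) = 1/(1/6 + Q) (f(Q) = 1/(Q + 1/6) = 1/(1/6 + Q))
-29*f(-6)*(-13) = -174/(1 + 6*(-6))*(-13) = -174/(1 - 36)*(-13) = -174/(-35)*(-13) = -174*(-1)/35*(-13) = -29*(-6/35)*(-13) = (174/35)*(-13) = -2262/35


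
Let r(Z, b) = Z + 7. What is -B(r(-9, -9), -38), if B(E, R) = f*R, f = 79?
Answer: 3002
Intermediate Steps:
r(Z, b) = 7 + Z
B(E, R) = 79*R
-B(r(-9, -9), -38) = -79*(-38) = -1*(-3002) = 3002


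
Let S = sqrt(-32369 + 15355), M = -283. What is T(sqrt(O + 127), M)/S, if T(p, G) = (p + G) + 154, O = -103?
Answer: I*sqrt(17014)*(129 - 2*sqrt(6))/17014 ≈ 0.95142*I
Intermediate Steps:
T(p, G) = 154 + G + p (T(p, G) = (G + p) + 154 = 154 + G + p)
S = I*sqrt(17014) (S = sqrt(-17014) = I*sqrt(17014) ≈ 130.44*I)
T(sqrt(O + 127), M)/S = (154 - 283 + sqrt(-103 + 127))/((I*sqrt(17014))) = (154 - 283 + sqrt(24))*(-I*sqrt(17014)/17014) = (154 - 283 + 2*sqrt(6))*(-I*sqrt(17014)/17014) = (-129 + 2*sqrt(6))*(-I*sqrt(17014)/17014) = -I*sqrt(17014)*(-129 + 2*sqrt(6))/17014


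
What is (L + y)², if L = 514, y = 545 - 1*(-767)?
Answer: 3334276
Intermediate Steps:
y = 1312 (y = 545 + 767 = 1312)
(L + y)² = (514 + 1312)² = 1826² = 3334276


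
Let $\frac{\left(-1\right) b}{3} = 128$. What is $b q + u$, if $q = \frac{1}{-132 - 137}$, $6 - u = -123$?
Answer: $\frac{35085}{269} \approx 130.43$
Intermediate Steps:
$u = 129$ ($u = 6 - -123 = 6 + 123 = 129$)
$b = -384$ ($b = \left(-3\right) 128 = -384$)
$q = - \frac{1}{269}$ ($q = \frac{1}{-269} = - \frac{1}{269} \approx -0.0037175$)
$b q + u = \left(-384\right) \left(- \frac{1}{269}\right) + 129 = \frac{384}{269} + 129 = \frac{35085}{269}$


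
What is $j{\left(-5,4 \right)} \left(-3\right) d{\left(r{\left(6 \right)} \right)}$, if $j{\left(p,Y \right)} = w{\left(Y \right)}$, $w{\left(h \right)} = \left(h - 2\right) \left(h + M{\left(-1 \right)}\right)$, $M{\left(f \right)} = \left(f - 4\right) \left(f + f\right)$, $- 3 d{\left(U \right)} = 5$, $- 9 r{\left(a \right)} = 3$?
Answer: $140$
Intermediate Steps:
$r{\left(a \right)} = - \frac{1}{3}$ ($r{\left(a \right)} = \left(- \frac{1}{9}\right) 3 = - \frac{1}{3}$)
$d{\left(U \right)} = - \frac{5}{3}$ ($d{\left(U \right)} = \left(- \frac{1}{3}\right) 5 = - \frac{5}{3}$)
$M{\left(f \right)} = 2 f \left(-4 + f\right)$ ($M{\left(f \right)} = \left(-4 + f\right) 2 f = 2 f \left(-4 + f\right)$)
$w{\left(h \right)} = \left(-2 + h\right) \left(10 + h\right)$ ($w{\left(h \right)} = \left(h - 2\right) \left(h + 2 \left(-1\right) \left(-4 - 1\right)\right) = \left(-2 + h\right) \left(h + 2 \left(-1\right) \left(-5\right)\right) = \left(-2 + h\right) \left(h + 10\right) = \left(-2 + h\right) \left(10 + h\right)$)
$j{\left(p,Y \right)} = -20 + Y^{2} + 8 Y$
$j{\left(-5,4 \right)} \left(-3\right) d{\left(r{\left(6 \right)} \right)} = \left(-20 + 4^{2} + 8 \cdot 4\right) \left(-3\right) \left(- \frac{5}{3}\right) = \left(-20 + 16 + 32\right) \left(-3\right) \left(- \frac{5}{3}\right) = 28 \left(-3\right) \left(- \frac{5}{3}\right) = \left(-84\right) \left(- \frac{5}{3}\right) = 140$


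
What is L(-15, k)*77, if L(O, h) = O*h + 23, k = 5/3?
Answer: -154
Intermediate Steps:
k = 5/3 (k = 5*(1/3) = 5/3 ≈ 1.6667)
L(O, h) = 23 + O*h
L(-15, k)*77 = (23 - 15*5/3)*77 = (23 - 25)*77 = -2*77 = -154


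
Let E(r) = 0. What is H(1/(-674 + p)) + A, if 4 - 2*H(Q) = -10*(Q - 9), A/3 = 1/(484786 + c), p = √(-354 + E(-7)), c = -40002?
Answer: -869662000475/20221214992 - I*√354/90926 ≈ -43.007 - 0.00020693*I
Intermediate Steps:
p = I*√354 (p = √(-354 + 0) = √(-354) = I*√354 ≈ 18.815*I)
A = 3/444784 (A = 3/(484786 - 40002) = 3/444784 ≈ 6.7448e-6)
H(Q) = -43 + 5*Q (H(Q) = 2 - (-5)*(Q - 9) = 2 - (-5)*(-9 + Q) = 2 - (90 - 10*Q)/2 = 2 + (-45 + 5*Q) = -43 + 5*Q)
H(1/(-674 + p)) + A = (-43 + 5/(-674 + I*√354)) + 3/444784 = -19125709/444784 + 5/(-674 + I*√354)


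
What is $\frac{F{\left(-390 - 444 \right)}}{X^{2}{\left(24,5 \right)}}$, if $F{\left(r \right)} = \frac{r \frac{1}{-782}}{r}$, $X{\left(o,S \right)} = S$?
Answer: $- \frac{1}{19550} \approx -5.1151 \cdot 10^{-5}$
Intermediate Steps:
$F{\left(r \right)} = - \frac{1}{782}$ ($F{\left(r \right)} = \frac{r \left(- \frac{1}{782}\right)}{r} = \frac{\left(- \frac{1}{782}\right) r}{r} = - \frac{1}{782}$)
$\frac{F{\left(-390 - 444 \right)}}{X^{2}{\left(24,5 \right)}} = - \frac{1}{782 \cdot 5^{2}} = - \frac{1}{782 \cdot 25} = \left(- \frac{1}{782}\right) \frac{1}{25} = - \frac{1}{19550}$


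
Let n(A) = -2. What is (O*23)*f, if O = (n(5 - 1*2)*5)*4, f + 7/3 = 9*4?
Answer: -92920/3 ≈ -30973.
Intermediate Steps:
f = 101/3 (f = -7/3 + 9*4 = -7/3 + 36 = 101/3 ≈ 33.667)
O = -40 (O = -2*5*4 = -10*4 = -40)
(O*23)*f = -40*23*(101/3) = -920*101/3 = -92920/3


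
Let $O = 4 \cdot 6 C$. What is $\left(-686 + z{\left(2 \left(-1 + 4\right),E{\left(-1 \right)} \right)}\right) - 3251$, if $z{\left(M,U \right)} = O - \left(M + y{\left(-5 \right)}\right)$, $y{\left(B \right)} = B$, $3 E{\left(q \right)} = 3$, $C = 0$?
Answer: $-3938$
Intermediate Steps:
$E{\left(q \right)} = 1$ ($E{\left(q \right)} = \frac{1}{3} \cdot 3 = 1$)
$O = 0$ ($O = 4 \cdot 6 \cdot 0 = 24 \cdot 0 = 0$)
$z{\left(M,U \right)} = 5 - M$ ($z{\left(M,U \right)} = 0 - \left(M - 5\right) = 0 - \left(-5 + M\right) = 5 - M$)
$\left(-686 + z{\left(2 \left(-1 + 4\right),E{\left(-1 \right)} \right)}\right) - 3251 = \left(-686 + \left(5 - 2 \left(-1 + 4\right)\right)\right) - 3251 = \left(-686 + \left(5 - 2 \cdot 3\right)\right) - 3251 = \left(-686 + \left(5 - 6\right)\right) - 3251 = \left(-686 - 1\right) - 3251 = -687 - 3251 = -3938$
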